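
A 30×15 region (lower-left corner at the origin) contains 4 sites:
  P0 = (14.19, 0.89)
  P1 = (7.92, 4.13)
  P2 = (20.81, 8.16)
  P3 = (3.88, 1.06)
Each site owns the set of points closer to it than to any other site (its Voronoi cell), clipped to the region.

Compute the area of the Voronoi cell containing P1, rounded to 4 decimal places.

1. box [0,30]×[0,15]: [(0, 0) (30, 0) (30, 15) (0, 15)]
2. ⊥bis P1·P0 via (11.055,2.51): [(0, 0) (9.758, 0) (17.5092, 15) (0, 15)]  |A|=204.5035
3. ⊥bis P1·P2 via (14.365,6.145): [(0, 0) (9.758, 0) (13.8253, 7.8711) (11.5965, 15) (0, 15)]  |A|=183.4282
4. ⊥bis P1·P3 via (5.9,2.595): [(0, 10.3592) (7.8719, 0) (9.758, 0) (13.8253, 7.8711) (11.5965, 15) (0, 15)]  |A|=142.6548
5. canonical 6-gon: [(0, 10.3592) (7.8719, 0) (9.758, 0) (13.8253, 7.8711) (11.5965, 15) (0, 15)]
6. shoelace: 142.6548

Area of P1's cell: 142.6548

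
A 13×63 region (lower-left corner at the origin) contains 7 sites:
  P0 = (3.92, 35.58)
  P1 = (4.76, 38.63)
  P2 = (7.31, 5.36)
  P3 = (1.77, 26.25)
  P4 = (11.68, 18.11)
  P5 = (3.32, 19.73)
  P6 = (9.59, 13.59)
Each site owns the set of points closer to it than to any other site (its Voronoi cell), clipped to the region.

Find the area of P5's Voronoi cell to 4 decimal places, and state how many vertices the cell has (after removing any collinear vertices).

1. box [0,13]×[0,63]: [(0, 0) (13, 0) (13, 63) (0, 63)]
2. ⊥bis P5·P0 via (3.62,27.655): [(0, 27.792) (0, 0) (13, 0) (13, 27.2999)]  |A|=358.0977
3. ⊥bis P5·P1 via (4.04,29.18): [(0, 27.792) (0, 0) (13, 0) (13, 27.2999)]  |A|=358.0977
4. ⊥bis P5·P2 via (5.315,12.545): [(0, 27.792) (0, 11.0692) (13, 14.6788) (13, 27.2999)]  |A|=190.7353
5. ⊥bis P5·P3 via (2.545,22.99): [(0, 22.385) (0, 11.0692) (13, 14.6788) (13, 25.4755)]  |A|=143.7305
6. ⊥bis P5·P4 via (7.5,18.92): [(8.5661, 24.4214) (0, 22.385) (0, 11.0692) (6.3187, 12.8237)]  |A|=83.1352
7. ⊥bis P5·P6 via (6.455,16.66): [(7.2118, 17.4328) (8.5661, 24.4214) (0, 22.385) (0, 11.0692) (1.3462, 11.443)]  |A|=72.2923
8. canonical 5-gon: [(7.2118, 17.4328) (8.5661, 24.4214) (0, 22.385) (0, 11.0692) (1.3462, 11.443)]
9. shoelace: 72.2923

Area of P5's cell: 72.2923 (5 vertices)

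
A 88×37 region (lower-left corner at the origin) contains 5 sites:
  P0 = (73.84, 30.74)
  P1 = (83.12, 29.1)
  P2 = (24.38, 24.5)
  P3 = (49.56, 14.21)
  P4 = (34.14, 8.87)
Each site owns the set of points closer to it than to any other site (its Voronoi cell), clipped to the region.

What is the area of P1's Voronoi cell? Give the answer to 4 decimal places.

Area of P1's cell: 420.7936

1. box [0,88]×[0,37]: [(0, 0) (88, 0) (88, 37) (0, 37)]
2. ⊥bis P1·P0 via (78.48,29.92): [(73.1924, 0) (88, 0) (88, 37) (79.7312, 37)]  |A|=426.913
3. ⊥bis P1·P2 via (53.75,26.8): [(73.1924, 0) (88, 0) (88, 37) (79.7312, 37)]  |A|=426.913
4. ⊥bis P1·P3 via (66.34,21.655): [(73.9773, 4.4415) (75.948, 0) (88, 0) (88, 37) (79.7312, 37)]  |A|=420.7936
5. ⊥bis P1·P4 via (58.63,18.985): [(73.9773, 4.4415) (75.948, 0) (88, 0) (88, 37) (79.7312, 37)]  |A|=420.7936
6. canonical 5-gon: [(73.9773, 4.4415) (75.948, 0) (88, 0) (88, 37) (79.7312, 37)]
7. shoelace: 420.7936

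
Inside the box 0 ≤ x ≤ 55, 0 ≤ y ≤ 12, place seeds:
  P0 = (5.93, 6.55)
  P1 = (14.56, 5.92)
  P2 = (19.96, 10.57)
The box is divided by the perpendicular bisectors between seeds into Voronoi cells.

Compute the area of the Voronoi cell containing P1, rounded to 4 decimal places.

Area of P1's cell: 107.5842

1. box [0,55]×[0,12]: [(0, 0) (55, 0) (55, 12) (0, 12)]
2. ⊥bis P1·P0 via (10.245,6.235): [(9.7898, 0) (55, 0) (55, 12) (10.6659, 12)]  |A|=537.2659
3. ⊥bis P1·P2 via (17.26,8.245): [(9.7898, 0) (24.3599, 0) (14.0265, 12) (10.6659, 12)]  |A|=107.5842
4. canonical 4-gon: [(9.7898, 0) (24.3599, 0) (14.0265, 12) (10.6659, 12)]
5. shoelace: 107.5842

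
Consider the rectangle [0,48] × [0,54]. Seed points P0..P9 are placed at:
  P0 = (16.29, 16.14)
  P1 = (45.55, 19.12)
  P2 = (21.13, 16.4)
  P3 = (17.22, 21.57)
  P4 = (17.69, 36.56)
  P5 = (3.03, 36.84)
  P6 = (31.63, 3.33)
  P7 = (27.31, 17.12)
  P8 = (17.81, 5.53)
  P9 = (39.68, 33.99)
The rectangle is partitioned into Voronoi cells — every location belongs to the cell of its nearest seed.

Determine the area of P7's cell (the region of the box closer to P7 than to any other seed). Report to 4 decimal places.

1. box [0,48]×[0,54]: [(0, 0) (48, 0) (48, 54) (0, 54)]
2. ⊥bis P7·P0 via (21.8,16.63): [(23.2789, 0) (48, 0) (48, 54) (18.4767, 54)]  |A|=1464.5986
3. ⊥bis P7·P1 via (36.43,18.12): [(23.2789, 0) (38.4168, 0) (32.4958, 54) (18.4767, 54)]  |A|=787.2396
4. ⊥bis P7·P2 via (24.22,16.76): [(26.1726, 0) (38.4168, 0) (32.4958, 54) (19.8814, 54)]  |A|=671.1836
5. ⊥bis P7·P3 via (22.265,19.345): [(23.5732, 22.3113) (26.1726, 0) (38.4168, 0) (33.5019, 44.8238)]  |A|=414.437
6. ⊥bis P7·P4 via (22.5,26.84): [(26.4277, 28.7837) (23.5732, 22.3113) (26.1726, 0) (38.4168, 0) (34.8061, 32.9298)]  |A|=361.9069
7. ⊥bis P7·P5 via (15.17,26.98): [(26.4277, 28.7837) (23.5732, 22.3113) (26.1726, 0) (38.4168, 0) (34.8061, 32.9298)]  |A|=361.9069
8. ⊥bis P7·P6 via (29.47,10.225): [(26.4277, 28.7837) (23.5732, 22.3113) (25.1394, 8.8684) (37.0358, 12.5951) (34.8061, 32.9298)]  |A|=230.1221
9. ⊥bis P7·P8 via (22.56,11.325): [(26.4277, 28.7837) (23.5732, 22.3113) (25.0953, 9.2469) (25.4416, 8.963) (37.0358, 12.5951) (34.8061, 32.9298)]  |A|=230.0628
10. ⊥bis P7·P9 via (33.495,25.555): [(28.0183, 29.5708) (26.4277, 28.7837) (23.5732, 22.3113) (25.0953, 9.2469) (25.4416, 8.963) (37.0358, 12.5951) (35.8001, 23.8648)]  |A|=197.6279
11. canonical 7-gon: [(28.0183, 29.5708) (26.4277, 28.7837) (23.5732, 22.3113) (25.0953, 9.2469) (25.4416, 8.963) (37.0358, 12.5951) (35.8001, 23.8648)]
12. shoelace: 197.6279

Area of P7's cell: 197.6279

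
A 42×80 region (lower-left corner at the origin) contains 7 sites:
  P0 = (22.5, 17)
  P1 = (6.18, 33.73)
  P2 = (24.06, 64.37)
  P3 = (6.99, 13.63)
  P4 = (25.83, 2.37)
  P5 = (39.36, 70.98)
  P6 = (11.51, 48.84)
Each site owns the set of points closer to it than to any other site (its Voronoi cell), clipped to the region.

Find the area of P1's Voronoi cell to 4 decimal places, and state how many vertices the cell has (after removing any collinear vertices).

1. box [0,42]×[0,80]: [(0, 0) (42, 0) (42, 80) (0, 80)]
2. ⊥bis P1·P0 via (14.34,25.365): [(0, 11.3764) (42, 52.3471) (42, 80) (0, 80)]  |A|=2021.8051
3. ⊥bis P1·P2 via (15.12,49.05): [(0, 57.8733) (0, 11.3764) (29.824, 40.4695)]  |A|=693.3602
4. ⊥bis P1·P3 via (6.585,23.68): [(0, 57.8733) (0, 23.4146) (12.8724, 23.9334) (29.824, 40.4695)]  |A|=615.8798
5. ⊥bis P1·P4 via (16.005,18.05): [(0, 57.8733) (0, 23.4146) (12.8724, 23.9334) (29.824, 40.4695)]  |A|=615.8798
6. ⊥bis P1·P5 via (22.77,52.355): [(0, 57.8733) (0, 23.4146) (12.8724, 23.9334) (29.824, 40.4695)]  |A|=615.8798
7. ⊥bis P1·P6 via (8.845,41.285): [(0, 44.405) (0, 23.4146) (12.8724, 23.9334) (24.8665, 35.6335)]  |A|=333.172
8. canonical 4-gon: [(0, 44.405) (0, 23.4146) (12.8724, 23.9334) (24.8665, 35.6335)]
9. shoelace: 333.172

Area of P1's cell: 333.1720 (4 vertices)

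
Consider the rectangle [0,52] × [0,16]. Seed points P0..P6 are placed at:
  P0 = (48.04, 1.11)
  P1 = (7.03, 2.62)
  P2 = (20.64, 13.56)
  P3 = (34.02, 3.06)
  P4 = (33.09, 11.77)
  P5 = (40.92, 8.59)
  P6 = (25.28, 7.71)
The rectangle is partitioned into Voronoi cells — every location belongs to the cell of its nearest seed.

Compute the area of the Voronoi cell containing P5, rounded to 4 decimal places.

Area of P5's cell: 144.8266

1. box [0,52]×[0,16]: [(0, 0) (52, 0) (52, 16) (0, 16)]
2. ⊥bis P5·P0 via (44.48,4.85): [(0, 0) (39.3848, 0) (52, 12.0081) (52, 16) (0, 16)]  |A|=756.2577
3. ⊥bis P5·P1 via (23.975,5.605): [(24.9624, 0) (39.3848, 0) (52, 12.0081) (52, 16) (22.1438, 16)]  |A|=379.4081
4. ⊥bis P5·P2 via (30.78,11.075): [(28.0659, 0) (39.3848, 0) (52, 12.0081) (52, 16) (31.987, 16)]  |A|=275.8351
5. ⊥bis P5·P3 via (37.47,5.825): [(31.3613, 13.447) (40.9468, 1.4869) (52, 12.0081) (52, 16) (31.987, 16)]  |A|=183.2649
6. ⊥bis P5·P4 via (37.005,10.18): [(35.9875, 7.6747) (40.9468, 1.4869) (52, 12.0081) (52, 16) (39.3687, 16)]  |A|=144.8266
7. ⊥bis P5·P6 via (33.1,8.15): [(35.9875, 7.6747) (40.9468, 1.4869) (52, 12.0081) (52, 16) (39.3687, 16)]  |A|=144.8266
8. canonical 5-gon: [(35.9875, 7.6747) (40.9468, 1.4869) (52, 12.0081) (52, 16) (39.3687, 16)]
9. shoelace: 144.8266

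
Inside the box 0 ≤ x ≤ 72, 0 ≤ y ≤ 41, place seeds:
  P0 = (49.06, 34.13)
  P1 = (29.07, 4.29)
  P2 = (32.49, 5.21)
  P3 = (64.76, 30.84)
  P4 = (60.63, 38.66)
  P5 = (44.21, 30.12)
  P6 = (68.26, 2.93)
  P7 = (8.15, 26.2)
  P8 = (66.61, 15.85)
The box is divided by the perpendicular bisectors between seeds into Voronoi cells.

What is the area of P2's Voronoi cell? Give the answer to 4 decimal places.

1. box [0,72]×[0,41]: [(0, 0) (72, 0) (72, 41) (0, 41)]
2. ⊥bis P2·P0 via (40.775,19.67): [(0, 0) (72, 0) (72, 1.7793) (3.5473, 41) (0, 41)]  |A|=1609.6188
3. ⊥bis P2·P1 via (30.78,4.75): [(32.0578, 0) (72, 0) (72, 1.7793) (24.2139, 29.1589)]  |A|=624.8484
4. ⊥bis P2·P3 via (48.625,18.025): [(32.0578, 0) (62.9411, 0) (52.7828, 12.79) (24.2139, 29.1589)]  |A|=549.82
5. ⊥bis P2·P4 via (46.56,21.935): [(32.0578, 0) (62.9411, 0) (52.7828, 12.79) (24.2139, 29.1589)]  |A|=549.82
6. ⊥bis P2·P5 via (38.35,17.665): [(25.7054, 23.6142) (32.0578, 0) (62.9411, 0) (55.212, 9.7316)]  |A|=454.5642
7. ⊥bis P2·P6 via (50.375,4.07): [(50.8662, 11.7762) (25.7054, 23.6142) (32.0578, 0) (50.1156, 0)]  |A|=365.8024
8. ⊥bis P2·P7 via (20.32,15.705): [(50.8662, 11.7762) (26.7264, 23.1338) (26.0467, 22.3456) (32.0578, 0) (50.1156, 0)]  |A|=365.2368
9. ⊥bis P2·P8 via (49.55,10.53): [(50.5769, 7.2371) (48.8682, 12.7162) (26.7264, 23.1338) (26.0467, 22.3456) (32.0578, 0) (50.1156, 0)]  |A|=360.5663
10. canonical 6-gon: [(50.5769, 7.2371) (48.8682, 12.7162) (26.7264, 23.1338) (26.0467, 22.3456) (32.0578, 0) (50.1156, 0)]
11. shoelace: 360.5663

Area of P2's cell: 360.5663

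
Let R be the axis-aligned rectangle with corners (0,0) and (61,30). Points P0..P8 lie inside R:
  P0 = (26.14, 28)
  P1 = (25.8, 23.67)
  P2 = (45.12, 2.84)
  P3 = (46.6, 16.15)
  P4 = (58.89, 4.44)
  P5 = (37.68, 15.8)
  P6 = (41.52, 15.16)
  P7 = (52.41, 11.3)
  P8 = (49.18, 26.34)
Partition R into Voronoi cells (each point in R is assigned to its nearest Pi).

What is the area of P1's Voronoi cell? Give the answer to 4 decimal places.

1. box [0,61]×[0,30]: [(0, 0) (61, 0) (61, 30) (0, 30)]
2. ⊥bis P1·P0 via (25.97,25.835): [(0, 27.8742) (0, 0) (61, 0) (61, 23.0844)]  |A|=1554.237
3. ⊥bis P1·P2 via (35.46,13.255): [(47.2239, 24.1661) (0, 27.8742) (0, 0) (21.169, 0)]  |A|=913.9508
4. ⊥bis P1·P3 via (36.2,19.91): [(32.9534, 10.9301) (38.0006, 24.8903) (0, 27.8742) (0, 0) (21.169, 0)]  |A|=847.7436
5. ⊥bis P1·P4 via (42.345,14.055): [(32.9534, 10.9301) (38.0006, 24.8903) (0, 27.8742) (0, 0) (21.169, 0)]  |A|=847.7436
6. ⊥bis P1·P5 via (31.74,19.735): [(35.2959, 25.1027) (0, 27.8742) (0, 0) (18.6664, 0)]  |A|=726.2111
7. ⊥bis P1·P6 via (33.66,19.415): [(35.2959, 25.1027) (0, 27.8742) (0, 0) (18.6664, 0)]  |A|=726.2111
8. ⊥bis P1·P7 via (39.105,17.485): [(35.2959, 25.1027) (0, 27.8742) (0, 0) (18.6664, 0)]  |A|=726.2111
9. ⊥bis P1·P8 via (37.49,25.005): [(35.2959, 25.1027) (0, 27.8742) (0, 0) (18.6664, 0)]  |A|=726.2111
10. canonical 4-gon: [(35.2959, 25.1027) (0, 27.8742) (0, 0) (18.6664, 0)]
11. shoelace: 726.2111

Area of P1's cell: 726.2111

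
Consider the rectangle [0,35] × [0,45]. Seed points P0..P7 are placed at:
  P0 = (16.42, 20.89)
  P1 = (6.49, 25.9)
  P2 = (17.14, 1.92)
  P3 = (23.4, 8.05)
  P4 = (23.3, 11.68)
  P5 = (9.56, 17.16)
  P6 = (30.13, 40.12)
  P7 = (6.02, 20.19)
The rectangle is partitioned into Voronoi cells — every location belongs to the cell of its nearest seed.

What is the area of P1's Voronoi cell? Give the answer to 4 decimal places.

Area of P1's cell: 311.3107

1. box [0,35]×[0,45]: [(0, 0) (35, 0) (35, 45) (0, 45)]
2. ⊥bis P1·P0 via (11.455,23.395): [(0, 0.6908) (22.3554, 45) (0, 45)]  |A|=495.2754
3. ⊥bis P1·P2 via (11.815,13.91): [(0, 8.6627) (5.1836, 10.9649) (22.3554, 45) (0, 45)]  |A|=474.6137
4. ⊥bis P1·P3 via (14.945,16.975): [(0, 8.6627) (5.1836, 10.9649) (22.3554, 45) (0, 45)]  |A|=474.6137
5. ⊥bis P1·P4 via (14.895,18.79): [(0, 8.6627) (5.1836, 10.9649) (22.3554, 45) (0, 45)]  |A|=474.6137
6. ⊥bis P1·P5 via (8.025,21.53): [(0, 18.7111) (11.0502, 22.5926) (22.3554, 45) (0, 45)]  |A|=395.7113
7. ⊥bis P1·P6 via (18.31,33.01): [(0, 18.7111) (11.0502, 22.5926) (17.2202, 34.8218) (11.0977, 45) (0, 45)]  |A|=338.4197
8. ⊥bis P1·P7 via (6.255,23.045): [(0, 23.5599) (11.0781, 22.648) (17.2202, 34.8218) (11.0977, 45) (0, 45)]  |A|=311.3107
9. canonical 5-gon: [(0, 23.5599) (11.0781, 22.648) (17.2202, 34.8218) (11.0977, 45) (0, 45)]
10. shoelace: 311.3107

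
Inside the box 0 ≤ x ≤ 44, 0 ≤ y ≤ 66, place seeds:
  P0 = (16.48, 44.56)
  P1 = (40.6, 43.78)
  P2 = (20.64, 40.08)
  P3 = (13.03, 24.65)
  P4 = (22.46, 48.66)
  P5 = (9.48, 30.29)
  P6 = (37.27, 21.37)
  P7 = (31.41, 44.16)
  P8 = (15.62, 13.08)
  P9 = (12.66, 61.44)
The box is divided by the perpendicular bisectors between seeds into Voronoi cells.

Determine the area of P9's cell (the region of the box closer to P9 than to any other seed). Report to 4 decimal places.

Area of P9's cell: 327.7254

1. box [0,44]×[0,66]: [(0, 0) (44, 0) (44, 66) (0, 66)]
2. ⊥bis P9·P0 via (14.57,53): [(0, 49.7028) (44, 59.6601) (44, 66) (0, 66)]  |A|=498.0169
3. ⊥bis P9·P1 via (26.63,52.61): [(0, 49.7028) (28.9306, 56.2499) (35.0934, 66) (0, 66)]  |A|=406.8276
4. ⊥bis P9·P2 via (16.65,50.76): [(0, 49.7028) (28.9306, 56.2499) (35.0934, 66) (0, 66)]  |A|=406.8276
5. ⊥bis P9·P3 via (12.845,43.045): [(0, 49.7028) (28.9306, 56.2499) (35.0934, 66) (0, 66)]  |A|=406.8276
6. ⊥bis P9·P4 via (17.56,55.05): [(0, 49.7028) (15.0192, 53.1017) (31.8397, 66) (0, 66)]  |A|=327.7254
7. ⊥bis P9·P5 via (11.07,45.865): [(0, 49.7028) (15.0192, 53.1017) (31.8397, 66) (0, 66)]  |A|=327.7254
8. ⊥bis P9·P6 via (24.965,41.405): [(0, 49.7028) (15.0192, 53.1017) (31.8397, 66) (0, 66)]  |A|=327.7254
9. ⊥bis P9·P7 via (22.035,52.8): [(0, 49.7028) (15.0192, 53.1017) (31.8397, 66) (0, 66)]  |A|=327.7254
10. ⊥bis P9·P8 via (14.14,37.26): [(0, 49.7028) (15.0192, 53.1017) (31.8397, 66) (0, 66)]  |A|=327.7254
11. canonical 4-gon: [(0, 49.7028) (15.0192, 53.1017) (31.8397, 66) (0, 66)]
12. shoelace: 327.7254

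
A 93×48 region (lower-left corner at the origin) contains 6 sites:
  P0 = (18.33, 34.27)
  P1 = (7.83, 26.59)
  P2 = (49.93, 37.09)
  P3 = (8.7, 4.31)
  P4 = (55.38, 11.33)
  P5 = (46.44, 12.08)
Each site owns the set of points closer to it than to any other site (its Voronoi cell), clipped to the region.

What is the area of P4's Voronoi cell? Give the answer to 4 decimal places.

Area of P4's cell: 1190.3212

1. box [0,93]×[0,48]: [(0, 0) (93, 0) (93, 48) (0, 48)]
2. ⊥bis P4·P0 via (36.855,22.8): [(22.7381, 0) (93, 0) (93, 48) (52.4579, 48)]  |A|=2659.2962
3. ⊥bis P4·P1 via (31.605,18.96): [(28.5141, 9.3287) (25.5203, 0) (93, 0) (93, 48) (52.4579, 48)]  |A|=2646.3191
4. ⊥bis P4·P2 via (52.655,24.21): [(35.4779, 20.5759) (28.5141, 9.3287) (25.5203, 0) (93, 0) (93, 32.7457)]  |A|=1651.6744
5. ⊥bis P4·P3 via (32.04,7.82): [(35.4779, 20.5759) (31.1684, 13.6157) (33.216, 0) (93, 0) (93, 32.7457)]  |A|=1593.3193
6. ⊥bis P4·P5 via (50.91,11.705): [(51.9465, 24.0601) (49.928, 0) (93, 0) (93, 32.7457)]  |A|=1190.3212
7. canonical 4-gon: [(51.9465, 24.0601) (49.928, 0) (93, 0) (93, 32.7457)]
8. shoelace: 1190.3212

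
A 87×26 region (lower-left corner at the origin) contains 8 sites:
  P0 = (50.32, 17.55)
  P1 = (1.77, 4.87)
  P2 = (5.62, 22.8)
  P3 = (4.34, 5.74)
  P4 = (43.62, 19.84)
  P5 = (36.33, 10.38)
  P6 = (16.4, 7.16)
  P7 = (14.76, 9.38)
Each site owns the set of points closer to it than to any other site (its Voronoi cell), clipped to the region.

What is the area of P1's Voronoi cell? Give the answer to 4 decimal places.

1. box [0,87]×[0,26]: [(0, 0) (87, 0) (87, 26) (0, 26)]
2. ⊥bis P1·P0 via (26.045,11.21): [(0, 0) (28.9728, 0) (22.1822, 26) (0, 26)]  |A|=665.015
3. ⊥bis P1·P2 via (3.695,13.835): [(0, 14.6284) (0, 0) (28.9728, 0) (26.6465, 8.9068)]  |A|=323.9249
4. ⊥bis P1·P3 via (3.055,5.305): [(0, 14.3295) (0, 0) (4.8509, 0)]  |A|=34.7553
5. ⊥bis P1·P4 via (22.695,12.355): [(0, 14.3295) (0, 0) (4.8509, 0)]  |A|=34.7553
6. ⊥bis P1·P5 via (19.05,7.625): [(0, 14.3295) (0, 0) (4.8509, 0)]  |A|=34.7553
7. ⊥bis P1·P6 via (9.085,6.015): [(0, 14.3295) (0, 0) (4.8509, 0)]  |A|=34.7553
8. ⊥bis P1·P7 via (8.265,7.125): [(0, 14.3295) (0, 0) (4.8509, 0)]  |A|=34.7553
9. canonical 3-gon: [(0, 14.3295) (0, 0) (4.8509, 0)]
10. shoelace: 34.7553

Area of P1's cell: 34.7553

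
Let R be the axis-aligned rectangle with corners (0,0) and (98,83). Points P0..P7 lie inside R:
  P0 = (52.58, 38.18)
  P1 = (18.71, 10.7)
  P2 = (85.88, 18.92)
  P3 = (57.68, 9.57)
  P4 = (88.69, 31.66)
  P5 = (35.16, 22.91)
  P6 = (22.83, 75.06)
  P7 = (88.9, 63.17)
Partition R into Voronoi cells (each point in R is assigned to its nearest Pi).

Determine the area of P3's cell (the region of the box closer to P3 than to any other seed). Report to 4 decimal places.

Area of P3's cell: 697.0017

1. box [0,98]×[0,83]: [(0, 0) (98, 0) (98, 83) (0, 83)]
2. ⊥bis P3·P0 via (55.13,23.875): [(0, 14.0476) (0, 0) (98, 0) (98, 31.517)]  |A|=2232.6625
3. ⊥bis P3·P1 via (38.195,10.135): [(38.5075, 20.9119) (37.9011, 0) (98, 0) (98, 31.517)]  |A|=1565.9024
4. ⊥bis P3·P2 via (71.78,14.245): [(67.8361, 26.14) (38.5075, 20.9119) (37.9011, 0) (76.5031, 0)]  |A|=809.6003
5. ⊥bis P3·P4 via (73.185,20.615): [(67.8361, 26.14) (38.5075, 20.9119) (37.9011, 0) (76.5031, 0)]  |A|=809.6003
6. ⊥bis P3·P5 via (46.42,16.24): [(67.8361, 26.14) (50.4483, 23.0404) (37.9578, 1.9545) (37.9011, 0) (76.5031, 0)]  |A|=697.0017
7. ⊥bis P3·P6 via (40.255,42.315): [(67.8361, 26.14) (50.4483, 23.0404) (37.9578, 1.9545) (37.9011, 0) (76.5031, 0)]  |A|=697.0017
8. ⊥bis P3·P7 via (73.29,36.37): [(67.8361, 26.14) (50.4483, 23.0404) (37.9578, 1.9545) (37.9011, 0) (76.5031, 0)]  |A|=697.0017
9. canonical 5-gon: [(67.8361, 26.14) (50.4483, 23.0404) (37.9578, 1.9545) (37.9011, 0) (76.5031, 0)]
10. shoelace: 697.0017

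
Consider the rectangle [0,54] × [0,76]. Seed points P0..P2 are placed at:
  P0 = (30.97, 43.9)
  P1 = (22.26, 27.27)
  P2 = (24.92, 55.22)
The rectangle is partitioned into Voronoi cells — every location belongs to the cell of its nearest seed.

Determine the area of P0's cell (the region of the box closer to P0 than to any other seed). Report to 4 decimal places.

1. box [0,54]×[0,76]: [(0, 0) (54, 0) (54, 76) (0, 76)]
2. ⊥bis P0·P1 via (26.615,35.585): [(0, 49.5247) (54, 21.242) (54, 76) (0, 76)]  |A|=2193.2988
3. ⊥bis P0·P2 via (27.945,49.56): [(14.0804, 42.15) (54, 21.242) (54, 63.4852)]  |A|=843.1642
4. canonical 3-gon: [(14.0804, 42.15) (54, 21.242) (54, 63.4852)]
5. shoelace: 843.1642

Area of P0's cell: 843.1642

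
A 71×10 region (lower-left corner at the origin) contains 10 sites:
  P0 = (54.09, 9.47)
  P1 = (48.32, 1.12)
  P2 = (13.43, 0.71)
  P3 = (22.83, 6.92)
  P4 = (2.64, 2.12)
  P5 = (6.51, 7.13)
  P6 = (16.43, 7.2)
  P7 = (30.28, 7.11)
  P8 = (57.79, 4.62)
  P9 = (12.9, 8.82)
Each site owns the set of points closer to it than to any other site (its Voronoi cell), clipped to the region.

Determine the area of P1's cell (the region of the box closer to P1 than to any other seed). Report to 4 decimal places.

Area of P1's cell: 109.9028

1. box [0,71]×[0,10]: [(0, 0) (71, 0) (71, 10) (0, 10)]
2. ⊥bis P1·P0 via (51.205,5.295): [(0, 0) (58.8676, 0) (44.3962, 10) (0, 10)]  |A|=516.3191
3. ⊥bis P1·P2 via (30.875,0.915): [(30.8858, 0) (58.8676, 0) (44.3962, 10) (30.7682, 10)]  |A|=208.0491
4. ⊥bis P1·P3 via (35.575,4.02): [(34.6603, 0) (58.8676, 0) (44.3962, 10) (36.9357, 10)]  |A|=158.3392
5. ⊥bis P1·P4 via (25.48,1.62): [(34.6603, 0) (58.8676, 0) (44.3962, 10) (36.9357, 10)]  |A|=158.3392
6. ⊥bis P1·P5 via (27.415,4.125): [(34.6603, 0) (58.8676, 0) (44.3962, 10) (36.9357, 10)]  |A|=158.3392
7. ⊥bis P1·P6 via (32.375,4.16): [(34.6603, 0) (58.8676, 0) (44.3962, 10) (36.9357, 10)]  |A|=158.3392
8. ⊥bis P1·P7 via (39.3,4.115): [(37.9337, 0) (58.8676, 0) (44.3962, 10) (41.2541, 10)]  |A|=120.3805
9. ⊥bis P1·P8 via (53.055,2.87): [(37.9337, 0) (54.1157, 0) (52.4859, 4.4099) (44.3962, 10) (41.2541, 10)]  |A|=109.9028
10. ⊥bis P1·P9 via (30.61,4.97): [(37.9337, 0) (54.1157, 0) (52.4859, 4.4099) (44.3962, 10) (41.2541, 10)]  |A|=109.9028
11. canonical 5-gon: [(37.9337, 0) (54.1157, 0) (52.4859, 4.4099) (44.3962, 10) (41.2541, 10)]
12. shoelace: 109.9028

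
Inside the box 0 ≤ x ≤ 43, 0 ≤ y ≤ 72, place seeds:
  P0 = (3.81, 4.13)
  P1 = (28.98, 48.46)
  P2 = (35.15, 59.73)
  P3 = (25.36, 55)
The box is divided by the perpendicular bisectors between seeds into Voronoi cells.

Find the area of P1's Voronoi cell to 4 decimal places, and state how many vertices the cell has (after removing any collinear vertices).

1. box [0,43]×[0,72]: [(0, 0) (43, 0) (43, 72) (0, 72)]
2. ⊥bis P1·P0 via (16.395,26.295): [(0, 35.6039) (43, 11.189) (43, 72) (0, 72)]  |A|=2089.9528
3. ⊥bis P1·P2 via (32.065,54.095): [(0, 71.6497) (0, 35.6039) (43, 11.189) (43, 48.1084)]  |A|=1568.7512
4. ⊥bis P1·P3 via (27.17,51.73): [(31.7521, 54.2663) (0, 36.6909) (0, 35.6039) (43, 11.189) (43, 48.1084)]  |A|=1013.7443
5. canonical 5-gon: [(31.7521, 54.2663) (0, 36.6909) (0, 35.6039) (43, 11.189) (43, 48.1084)]
6. shoelace: 1013.7443

Area of P1's cell: 1013.7443 (5 vertices)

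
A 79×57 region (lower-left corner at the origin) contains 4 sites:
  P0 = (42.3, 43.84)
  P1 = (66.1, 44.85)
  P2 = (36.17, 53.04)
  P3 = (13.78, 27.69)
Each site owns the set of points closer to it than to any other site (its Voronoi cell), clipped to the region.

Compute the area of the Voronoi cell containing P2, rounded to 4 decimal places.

Area of P2's cell: 400.7930

1. box [0,79]×[0,57]: [(0, 0) (79, 0) (79, 57) (0, 57)]
2. ⊥bis P2·P0 via (39.235,48.44): [(0, 22.2975) (52.082, 57) (0, 57)]  |A|=903.6862
3. ⊥bis P2·P1 via (51.135,48.945): [(0, 22.2975) (52.082, 57) (0, 57)]  |A|=903.6862
4. ⊥bis P2·P3 via (24.975,40.365): [(25.8956, 39.5519) (52.082, 57) (6.1408, 57)]  |A|=400.793
5. canonical 3-gon: [(25.8956, 39.5519) (52.082, 57) (6.1408, 57)]
6. shoelace: 400.793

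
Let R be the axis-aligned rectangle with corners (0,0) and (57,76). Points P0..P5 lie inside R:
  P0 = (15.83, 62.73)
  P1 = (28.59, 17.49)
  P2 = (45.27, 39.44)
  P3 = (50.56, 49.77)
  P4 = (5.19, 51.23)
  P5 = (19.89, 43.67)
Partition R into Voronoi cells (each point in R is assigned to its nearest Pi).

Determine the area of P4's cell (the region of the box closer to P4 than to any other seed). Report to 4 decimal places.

Area of P4's cell: 331.7847

1. box [0,57]×[0,76]: [(0, 0) (57, 0) (57, 76) (0, 76)]
2. ⊥bis P4·P0 via (10.51,56.98): [(0, 66.704) (0, 0) (57, 0) (57, 13.9666)]  |A|=2299.1143
3. ⊥bis P4·P1 via (16.89,34.36): [(27.2171, 41.5223) (0, 66.704) (0, 22.6461)]  |A|=599.565
4. ⊥bis P4·P2 via (25.23,45.335): [(23.3117, 38.8137) (24.7735, 43.7832) (0, 66.704) (0, 22.6461)]  |A|=591.8407
5. ⊥bis P4·P3 via (27.875,50.5): [(23.3117, 38.8137) (24.7735, 43.7832) (0, 66.704) (0, 22.6461)]  |A|=591.8407
6. ⊥bis P4·P5 via (12.54,47.45): [(15.2064, 52.6348) (0, 66.704) (0, 23.0667)]  |A|=331.7847
7. canonical 3-gon: [(15.2064, 52.6348) (0, 66.704) (0, 23.0667)]
8. shoelace: 331.7847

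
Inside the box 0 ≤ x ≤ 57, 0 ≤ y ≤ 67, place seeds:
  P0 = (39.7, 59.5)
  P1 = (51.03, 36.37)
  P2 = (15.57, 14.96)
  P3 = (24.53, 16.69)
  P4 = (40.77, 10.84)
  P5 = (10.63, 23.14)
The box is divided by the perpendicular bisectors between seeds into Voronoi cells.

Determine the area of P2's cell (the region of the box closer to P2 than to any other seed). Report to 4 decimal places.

Area of P2's cell: 364.1328

1. box [0,57]×[0,67]: [(0, 0) (57, 0) (57, 67) (0, 67)]
2. ⊥bis P2·P0 via (27.635,37.23): [(0, 52.2015) (0, 0) (57, 0) (57, 21.3212)]  |A|=2095.3985
3. ⊥bis P2·P1 via (33.3,25.665): [(25.6767, 38.2909) (0, 52.2015) (0, 0) (48.796, 0)]  |A|=1604.4041
4. ⊥bis P2·P3 via (20.05,15.825): [(14.5482, 44.3199) (0, 52.2015) (0, 0) (23.1055, 0)]  |A|=891.7358
5. ⊥bis P2·P4 via (28.17,12.9): [(14.5482, 44.3199) (0, 52.2015) (0, 0) (23.1055, 0)]  |A|=891.7358
6. ⊥bis P2·P5 via (13.1,19.05): [(18.7666, 22.4721) (0, 11.1388) (0, 0) (23.1055, 0)]  |A|=364.1328
7. canonical 4-gon: [(18.7666, 22.4721) (0, 11.1388) (0, 0) (23.1055, 0)]
8. shoelace: 364.1328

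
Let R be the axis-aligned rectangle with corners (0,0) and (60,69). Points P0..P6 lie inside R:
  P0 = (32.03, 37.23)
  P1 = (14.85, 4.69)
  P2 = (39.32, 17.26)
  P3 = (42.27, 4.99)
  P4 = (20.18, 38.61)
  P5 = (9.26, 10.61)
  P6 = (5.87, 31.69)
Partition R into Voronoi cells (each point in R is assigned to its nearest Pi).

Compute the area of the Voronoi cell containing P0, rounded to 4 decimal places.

1. box [0,60]×[0,69]: [(0, 0) (60, 0) (60, 69) (0, 69)]
2. ⊥bis P0·P1 via (23.44,20.96): [(0, 33.3355) (60, 1.6576) (60, 69) (0, 69)]  |A|=3090.2073
3. ⊥bis P0·P2 via (35.675,27.245): [(0, 33.3355) (21.4035, 22.0352) (60, 36.1248) (60, 69) (0, 69)]  |A|=2425.0501
4. ⊥bis P0·P3 via (37.15,21.11): [(0, 33.3355) (21.4035, 22.0352) (60, 36.1248) (60, 69) (0, 69)]  |A|=2425.0501
5. ⊥bis P0·P4 via (26.105,37.92): [(24.3817, 23.1224) (60, 36.1248) (60, 69) (29.7244, 69)]  |A|=1279.9637
6. ⊥bis P0·P5 via (20.645,23.92): [(24.3817, 23.1224) (60, 36.1248) (60, 69) (29.7244, 69)]  |A|=1279.9637
7. ⊥bis P0·P6 via (18.95,34.46): [(24.3817, 23.1224) (60, 36.1248) (60, 69) (29.7244, 69)]  |A|=1279.9637
8. canonical 4-gon: [(24.3817, 23.1224) (60, 36.1248) (60, 69) (29.7244, 69)]
9. shoelace: 1279.9637

Area of P0's cell: 1279.9637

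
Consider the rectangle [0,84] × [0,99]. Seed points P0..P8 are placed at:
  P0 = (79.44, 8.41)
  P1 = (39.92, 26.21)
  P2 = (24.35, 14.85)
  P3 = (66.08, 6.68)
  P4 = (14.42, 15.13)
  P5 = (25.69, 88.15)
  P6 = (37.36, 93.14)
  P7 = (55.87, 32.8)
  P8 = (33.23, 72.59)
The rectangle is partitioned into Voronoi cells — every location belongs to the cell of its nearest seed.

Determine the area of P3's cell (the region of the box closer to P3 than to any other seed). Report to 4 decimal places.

Area of P3's cell: 486.8360

1. box [0,84]×[0,99]: [(0, 0) (84, 0) (84, 99) (0, 99)]
2. ⊥bis P3·P0 via (72.76,7.545): [(0, 0) (73.737, 0) (60.9174, 99) (0, 99)]  |A|=6665.3932
3. ⊥bis P3·P1 via (53,16.445): [(40.7228, 0) (73.737, 0) (68.8571, 37.6852)]  |A|=622.0738
4. ⊥bis P3·P2 via (45.215,10.765): [(43.955, 4.3295) (43.1074, 0) (73.737, 0) (68.8571, 37.6852)]  |A|=616.9118
5. ⊥bis P3·P4 via (40.25,10.905): [(43.955, 4.3295) (43.1074, 0) (73.737, 0) (68.8571, 37.6852)]  |A|=616.9118
6. ⊥bis P3·P5 via (45.885,47.415): [(43.955, 4.3295) (43.1074, 0) (73.737, 0) (68.8571, 37.6852)]  |A|=616.9118
7. ⊥bis P3·P6 via (51.72,49.91): [(43.955, 4.3295) (43.1074, 0) (73.737, 0) (68.8571, 37.6852)]  |A|=616.9118
8. ⊥bis P3·P7 via (60.975,19.74): [(53.1873, 16.6959) (43.955, 4.3295) (43.1074, 0) (73.737, 0) (70.6892, 23.5372)]  |A|=486.836
9. ⊥bis P3·P8 via (49.655,39.635): [(53.1873, 16.6959) (43.955, 4.3295) (43.1074, 0) (73.737, 0) (70.6892, 23.5372)]  |A|=486.836
10. canonical 5-gon: [(53.1873, 16.6959) (43.955, 4.3295) (43.1074, 0) (73.737, 0) (70.6892, 23.5372)]
11. shoelace: 486.836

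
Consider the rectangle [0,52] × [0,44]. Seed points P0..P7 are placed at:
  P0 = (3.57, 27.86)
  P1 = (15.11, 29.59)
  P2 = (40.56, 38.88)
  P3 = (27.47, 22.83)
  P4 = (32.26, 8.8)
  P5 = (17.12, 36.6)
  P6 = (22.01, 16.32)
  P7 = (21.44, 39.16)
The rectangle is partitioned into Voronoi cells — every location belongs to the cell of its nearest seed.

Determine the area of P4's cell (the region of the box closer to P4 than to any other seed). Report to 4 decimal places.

Area of P4's cell: 518.9291

1. box [0,52]×[0,44]: [(0, 0) (52, 0) (52, 44) (0, 44)]
2. ⊥bis P4·P0 via (17.915,18.33): [(5.7376, 0) (52, 0) (52, 44) (34.9687, 44)]  |A|=1392.4619
3. ⊥bis P4·P1 via (23.685,19.195): [(12.1902, 9.7127) (5.7376, 0) (52, 0) (52, 42.5525)]  |A|=1071.6709
4. ⊥bis P4·P2 via (36.41,23.84): [(31.094, 25.3068) (12.1902, 9.7127) (5.7376, 0) (52, 0) (52, 19.5382)]  |A|=831.1034
5. ⊥bis P4·P3 via (29.865,15.815): [(45.7897, 21.2519) (12.3306, 9.8285) (12.1902, 9.7127) (5.7376, 0) (52, 0) (52, 19.5382)]  |A|=679.3291
6. ⊥bis P4·P5 via (24.69,22.7): [(45.7897, 21.2519) (12.3306, 9.8285) (12.1902, 9.7127) (5.7376, 0) (52, 0) (52, 19.5382)]  |A|=679.3291
7. ⊥bis P4·P6 via (27.135,12.56): [(45.7897, 21.2519) (29.4088, 15.6592) (17.9202, 0) (52, 0) (52, 19.5382)]  |A|=518.9291
8. ⊥bis P4·P7 via (26.85,23.98): [(45.7897, 21.2519) (29.4088, 15.6592) (17.9202, 0) (52, 0) (52, 19.5382)]  |A|=518.9291
9. canonical 5-gon: [(45.7897, 21.2519) (29.4088, 15.6592) (17.9202, 0) (52, 0) (52, 19.5382)]
10. shoelace: 518.9291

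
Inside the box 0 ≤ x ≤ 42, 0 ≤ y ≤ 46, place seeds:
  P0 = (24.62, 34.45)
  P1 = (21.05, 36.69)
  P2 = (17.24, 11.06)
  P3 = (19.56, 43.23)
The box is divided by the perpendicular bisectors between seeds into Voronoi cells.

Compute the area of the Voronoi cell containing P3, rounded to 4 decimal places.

Area of P3's cell: 221.1601

1. box [0,42]×[0,46]: [(0, 0) (42, 0) (42, 46) (0, 46)]
2. ⊥bis P3·P0 via (22.09,38.84): [(0, 26.1093) (34.5139, 46) (0, 46)]  |A|=343.2523
3. ⊥bis P3·P1 via (20.305,39.96): [(0, 35.3339) (26.4709, 41.3648) (34.5139, 46) (0, 46)]  |A|=221.1601
4. ⊥bis P3·P2 via (18.4,27.145): [(0, 35.3339) (26.4709, 41.3648) (34.5139, 46) (0, 46)]  |A|=221.1601
5. canonical 4-gon: [(0, 35.3339) (26.4709, 41.3648) (34.5139, 46) (0, 46)]
6. shoelace: 221.1601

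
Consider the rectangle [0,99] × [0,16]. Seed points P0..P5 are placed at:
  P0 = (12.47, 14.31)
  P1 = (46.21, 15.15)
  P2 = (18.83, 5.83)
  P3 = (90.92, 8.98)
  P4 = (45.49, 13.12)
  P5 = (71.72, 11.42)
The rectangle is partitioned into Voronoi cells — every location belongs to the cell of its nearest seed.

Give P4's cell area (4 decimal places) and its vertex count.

1. box [0,99]×[0,16]: [(0, 0) (99, 0) (99, 16) (0, 16)]
2. ⊥bis P4·P0 via (28.98,13.715): [(28.4857, 0) (99, 0) (99, 16) (29.0623, 16)]  |A|=1123.6154
3. ⊥bis P4·P1 via (45.85,14.135): [(28.4857, 0) (85.7028, 0) (40.5917, 16) (29.0623, 16)]  |A|=549.9721
4. ⊥bis P4·P2 via (32.16,9.475): [(34.7509, 0) (85.7028, 0) (40.5917, 16) (30.3758, 16)]  |A|=489.3434
5. ⊥bis P4·P3 via (68.205,11.05): [(34.7509, 0) (67.198, 0) (67.7774, 6.3578) (40.5917, 16) (30.3758, 16)]  |A|=430.5185
6. ⊥bis P4·P5 via (58.605,12.27): [(34.7509, 0) (57.8098, 0) (58.4365, 9.6708) (40.5917, 16) (30.3758, 16)]  |A|=354.4691
7. canonical 5-gon: [(34.7509, 0) (57.8098, 0) (58.4365, 9.6708) (40.5917, 16) (30.3758, 16)]
8. shoelace: 354.4691

Area of P4's cell: 354.4691 (5 vertices)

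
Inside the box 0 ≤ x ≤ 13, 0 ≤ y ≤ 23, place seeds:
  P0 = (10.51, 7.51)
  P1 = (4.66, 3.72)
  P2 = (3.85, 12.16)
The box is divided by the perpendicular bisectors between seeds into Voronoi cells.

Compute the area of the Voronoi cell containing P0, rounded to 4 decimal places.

1. box [0,13]×[0,23]: [(0, 0) (13, 0) (13, 23) (0, 23)]
2. ⊥bis P0·P1 via (7.585,5.615): [(0, 17.3227) (11.2228, 0) (13, 0) (13, 23) (0, 23)]  |A|=201.7957
3. ⊥bis P0·P2 via (7.18,9.835): [(5.972, 8.1048) (11.2228, 0) (13, 0) (13, 18.1707)]  |A|=71.0544
4. canonical 4-gon: [(5.972, 8.1048) (11.2228, 0) (13, 0) (13, 18.1707)]
5. shoelace: 71.0544

Area of P0's cell: 71.0544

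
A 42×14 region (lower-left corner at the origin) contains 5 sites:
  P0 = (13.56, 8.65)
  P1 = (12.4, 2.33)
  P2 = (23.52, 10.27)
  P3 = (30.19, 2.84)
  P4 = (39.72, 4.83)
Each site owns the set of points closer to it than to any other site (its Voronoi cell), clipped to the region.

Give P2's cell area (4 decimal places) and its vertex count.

1. box [0,42]×[0,14]: [(0, 0) (42, 0) (42, 14) (0, 14)]
2. ⊥bis P2·P0 via (18.54,9.46): [(20.0787, 0) (42, 0) (42, 14) (17.8016, 14)]  |A|=322.8383
3. ⊥bis P2·P1 via (17.96,6.3): [(19.3767, 4.3159) (22.4584, 0) (42, 0) (42, 14) (17.8016, 14)]  |A|=317.703
4. ⊥bis P2·P3 via (26.855,6.555): [(19.3767, 4.3159) (21.3235, 1.5893) (35.1483, 14) (17.8016, 14)]  |A|=114.9216
5. ⊥bis P2·P4 via (31.62,7.55): [(19.3767, 4.3159) (21.3235, 1.5893) (33.198, 12.2492) (33.7859, 14) (17.8016, 14)]  |A|=113.729
6. canonical 5-gon: [(19.3767, 4.3159) (21.3235, 1.5893) (33.198, 12.2492) (33.7859, 14) (17.8016, 14)]
7. shoelace: 113.729

Area of P2's cell: 113.7290 (5 vertices)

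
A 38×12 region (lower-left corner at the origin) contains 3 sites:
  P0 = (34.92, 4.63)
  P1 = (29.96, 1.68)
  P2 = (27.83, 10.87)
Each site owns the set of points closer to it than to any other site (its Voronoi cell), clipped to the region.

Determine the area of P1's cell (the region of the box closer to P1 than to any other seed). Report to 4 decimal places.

Area of P1's cell: 107.5450

1. box [0,38]×[0,12]: [(0, 0) (38, 0) (38, 12) (0, 12)]
2. ⊥bis P1·P0 via (32.44,3.155): [(0, 0) (34.3165, 0) (27.1794, 12) (0, 12)]  |A|=368.975
3. ⊥bis P1·P2 via (28.895,6.275): [(1.8212, 0) (34.3165, 0) (30.3797, 6.6191)]  |A|=107.545
4. canonical 3-gon: [(1.8212, 0) (34.3165, 0) (30.3797, 6.6191)]
5. shoelace: 107.545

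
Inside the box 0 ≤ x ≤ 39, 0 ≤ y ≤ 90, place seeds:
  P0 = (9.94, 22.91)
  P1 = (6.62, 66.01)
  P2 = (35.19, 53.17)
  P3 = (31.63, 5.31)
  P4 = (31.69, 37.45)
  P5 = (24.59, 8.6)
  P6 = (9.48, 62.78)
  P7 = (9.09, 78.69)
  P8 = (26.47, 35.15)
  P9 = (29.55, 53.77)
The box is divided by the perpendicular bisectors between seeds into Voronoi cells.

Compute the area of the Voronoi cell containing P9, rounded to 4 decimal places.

Area of P9's cell: 375.6555

1. box [0,39]×[0,90]: [(0, 0) (39, 0) (39, 90) (0, 90)]
2. ⊥bis P9·P0 via (19.745,38.34): [(0, 50.887) (39, 26.1044) (39, 90) (0, 90)]  |A|=2008.6683
3. ⊥bis P9·P1 via (18.085,59.89): [(9.9157, 44.586) (39, 26.1044) (39, 90) (34.1577, 90)]  |A|=1039.1325
4. ⊥bis P9·P2 via (32.37,53.47): [(9.9157, 44.586) (30.0629, 31.7835) (36.2562, 90) (34.1577, 90)]  |A|=673.7444
5. ⊥bis P9·P3 via (30.59,29.54): [(9.9157, 44.586) (30.0629, 31.7835) (36.2562, 90) (34.1577, 90)]  |A|=673.7444
6. ⊥bis P9·P4 via (30.62,45.61): [(9.9157, 44.586) (12.1215, 43.1843) (31.5468, 45.7315) (36.2562, 90) (34.1577, 90)]  |A|=540.1622
7. ⊥bis P9·P5 via (27.07,31.185): [(9.9157, 44.586) (12.1215, 43.1843) (31.5468, 45.7315) (36.2562, 90) (34.1577, 90)]  |A|=540.1622
8. ⊥bis P9·P6 via (19.515,58.275): [(31.6393, 85.2821) (12.7791, 43.2706) (31.5468, 45.7315) (36.2562, 90) (34.1577, 90)]  |A|=467.0551
9. ⊥bis P9·P7 via (19.32,66.23): [(25.2847, 71.1272) (12.7791, 43.2706) (31.5468, 45.7315) (35.1063, 79.191)]  |A|=395.9745
10. ⊥bis P9·P8 via (28.01,44.46): [(25.2847, 71.1272) (14.329, 46.723) (25.2861, 44.9106) (31.5468, 45.7315) (35.1063, 79.191)]  |A|=375.6555
11. canonical 5-gon: [(25.2847, 71.1272) (14.329, 46.723) (25.2861, 44.9106) (31.5468, 45.7315) (35.1063, 79.191)]
12. shoelace: 375.6555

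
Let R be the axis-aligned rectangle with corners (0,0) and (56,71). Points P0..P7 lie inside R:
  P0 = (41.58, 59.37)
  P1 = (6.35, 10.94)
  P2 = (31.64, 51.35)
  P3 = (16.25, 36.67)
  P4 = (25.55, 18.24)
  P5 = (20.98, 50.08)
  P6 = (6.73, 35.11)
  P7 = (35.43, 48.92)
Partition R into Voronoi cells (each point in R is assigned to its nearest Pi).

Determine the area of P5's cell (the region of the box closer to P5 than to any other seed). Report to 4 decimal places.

1. box [0,56]×[0,71]: [(0, 0) (56, 0) (56, 71) (0, 71)]
2. ⊥bis P5·P0 via (31.28,54.725): [(0, 0) (55.9594, 0) (23.9404, 71) (0, 71)]  |A|=2836.444
3. ⊥bis P5·P1 via (13.665,30.51): [(0, 35.6178) (47.9856, 17.6814) (23.9404, 71) (0, 71)]  |A|=1487.1528
4. ⊥bis P5·P2 via (26.31,50.715): [(0, 35.6178) (29.4187, 24.6215) (23.8933, 71) (0, 71)]  |A|=1074.5174
5. ⊥bis P5·P3 via (18.615,43.375): [(0, 49.9409) (27.5604, 40.2198) (23.8933, 71) (0, 71)]  |A|=657.9188
6. ⊥bis P5·P4 via (23.265,34.16): [(0, 49.9409) (27.5604, 40.2198) (23.8933, 71) (0, 71)]  |A|=657.9188
7. ⊥bis P5·P6 via (13.855,42.595): [(0, 55.7836) (9.7511, 46.5015) (27.5604, 40.2198) (23.8933, 71) (0, 71)]  |A|=629.4322
8. ⊥bis P5·P7 via (28.205,49.5): [(0, 55.7836) (9.7511, 46.5015) (27.4628, 40.2542) (27.5004, 40.723) (23.8933, 71) (0, 71)]  |A|=629.4087
9. canonical 6-gon: [(0, 55.7836) (9.7511, 46.5015) (27.4628, 40.2542) (27.5004, 40.723) (23.8933, 71) (0, 71)]
10. shoelace: 629.4087

Area of P5's cell: 629.4087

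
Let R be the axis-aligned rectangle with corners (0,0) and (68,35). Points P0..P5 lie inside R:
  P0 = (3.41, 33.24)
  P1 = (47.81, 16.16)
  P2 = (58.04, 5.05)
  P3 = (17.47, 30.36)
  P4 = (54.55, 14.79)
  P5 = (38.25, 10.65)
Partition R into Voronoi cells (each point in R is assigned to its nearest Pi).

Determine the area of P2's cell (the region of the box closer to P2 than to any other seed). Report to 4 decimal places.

Area of P2's cell: 217.2440

1. box [0,68]×[0,35]: [(0, 0) (68, 0) (68, 35) (0, 35)]
2. ⊥bis P2·P0 via (30.725,19.145): [(20.8459, 0) (68, 0) (68, 35) (38.9064, 35)]  |A|=1334.3347
3. ⊥bis P2·P1 via (52.925,10.605): [(41.4077, 0) (68, 0) (68, 24.4859)]  |A|=325.5682
4. ⊥bis P2·P3 via (37.755,17.705): [(41.4077, 0) (68, 0) (68, 24.4859)]  |A|=325.5682
5. ⊥bis P2·P4 via (56.295,9.92): [(49.5604, 7.5069) (41.4077, 0) (68, 0) (68, 14.1141)]  |A|=229.9417
6. ⊥bis P2·P5 via (48.145,7.85): [(49.5604, 7.5069) (47.515, 5.6235) (45.9237, 0) (68, 0) (68, 14.1141)]  |A|=217.244
7. canonical 5-gon: [(49.5604, 7.5069) (47.515, 5.6235) (45.9237, 0) (68, 0) (68, 14.1141)]
8. shoelace: 217.244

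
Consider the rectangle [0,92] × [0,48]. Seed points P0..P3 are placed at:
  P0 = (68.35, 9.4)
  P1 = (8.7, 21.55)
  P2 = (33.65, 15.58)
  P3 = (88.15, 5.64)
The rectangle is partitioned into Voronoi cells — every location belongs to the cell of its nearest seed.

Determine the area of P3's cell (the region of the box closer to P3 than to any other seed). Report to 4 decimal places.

Area of P3's cell: 509.7823

1. box [0,92]×[0,48]: [(0, 0) (92, 0) (92, 48) (0, 48)]
2. ⊥bis P3·P0 via (78.25,7.52): [(76.822, 0) (92, 0) (92, 48) (85.9371, 48)]  |A|=509.7823
3. ⊥bis P3·P1 via (48.425,13.595): [(76.822, 0) (92, 0) (92, 48) (85.9371, 48)]  |A|=509.7823
4. ⊥bis P3·P2 via (60.9,10.61): [(76.822, 0) (92, 0) (92, 48) (85.9371, 48)]  |A|=509.7823
5. canonical 4-gon: [(76.822, 0) (92, 0) (92, 48) (85.9371, 48)]
6. shoelace: 509.7823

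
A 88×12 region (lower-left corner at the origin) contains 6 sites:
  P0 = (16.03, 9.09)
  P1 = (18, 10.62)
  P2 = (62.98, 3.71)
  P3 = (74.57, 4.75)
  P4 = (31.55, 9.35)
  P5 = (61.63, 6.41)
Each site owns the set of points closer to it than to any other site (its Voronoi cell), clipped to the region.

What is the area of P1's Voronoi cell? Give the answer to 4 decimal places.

1. box [0,88]×[0,12]: [(0, 0) (88, 0) (88, 12) (0, 12)]
2. ⊥bis P1·P0 via (17.015,9.855): [(24.6689, 0) (88, 0) (88, 12) (15.3491, 12)]  |A|=815.8922
3. ⊥bis P1·P2 via (40.49,7.165): [(24.6689, 0) (39.3893, 0) (41.2328, 12) (15.3491, 12)]  |A|=243.6245
4. ⊥bis P1·P3 via (46.285,7.685): [(24.6689, 0) (39.3893, 0) (41.2328, 12) (15.3491, 12)]  |A|=243.6245
5. ⊥bis P1·P4 via (24.775,9.985): [(23.9285, 0.9533) (24.9639, 12) (15.3491, 12)]  |A|=53.1057
6. ⊥bis P1·P5 via (39.815,8.515): [(23.9285, 0.9533) (24.9639, 12) (15.3491, 12)]  |A|=53.1057
7. canonical 3-gon: [(23.9285, 0.9533) (24.9639, 12) (15.3491, 12)]
8. shoelace: 53.1057

Area of P1's cell: 53.1057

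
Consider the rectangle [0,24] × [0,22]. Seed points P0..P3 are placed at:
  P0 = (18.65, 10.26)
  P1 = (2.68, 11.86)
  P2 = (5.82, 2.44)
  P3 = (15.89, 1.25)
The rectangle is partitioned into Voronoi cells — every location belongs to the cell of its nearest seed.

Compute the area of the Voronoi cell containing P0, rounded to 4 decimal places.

Area of P0's cell: 210.5894

1. box [0,24]×[0,22]: [(0, 0) (24, 0) (24, 22) (0, 22)]
2. ⊥bis P0·P1 via (10.665,11.06): [(9.5569, 0) (24, 0) (24, 22) (11.7611, 22)]  |A|=293.5022
3. ⊥bis P0·P2 via (12.235,6.35): [(10.4814, 9.2271) (16.1054, 0) (24, 0) (24, 22) (11.7611, 22)]  |A|=263.2905
4. ⊥bis P0·P3 via (17.27,5.755): [(10.4814, 9.2271) (11.525, 7.5148) (24, 3.6934) (24, 22) (11.7611, 22)]  |A|=210.5894
5. canonical 5-gon: [(10.4814, 9.2271) (11.525, 7.5148) (24, 3.6934) (24, 22) (11.7611, 22)]
6. shoelace: 210.5894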